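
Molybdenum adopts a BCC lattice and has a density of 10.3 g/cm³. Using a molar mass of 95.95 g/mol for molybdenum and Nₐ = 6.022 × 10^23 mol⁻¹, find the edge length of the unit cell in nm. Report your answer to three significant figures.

0.314 nm

With Z = 2 atoms per BCC cell, a³ = Z·M/(N_A·ρ) = 2 × 95.95 / (6.022 × 10²³ × 10.30 g/cm³) = 3.094 × 10^-23 cm³.
a = (3.094 × 10^-23)^(1/3) = 3.139 × 10^-8 cm = 0.314 nm.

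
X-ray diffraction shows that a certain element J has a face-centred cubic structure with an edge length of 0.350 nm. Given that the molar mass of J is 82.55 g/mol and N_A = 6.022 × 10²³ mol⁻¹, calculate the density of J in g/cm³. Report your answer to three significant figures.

An FCC unit cell contains Z = 4 atoms.
Cell volume: a³ = (0.350 nm)³ = (3.500 × 10^-8 cm)³ = 4.287 × 10^-23 cm³.
ρ = Z·M/(N_A·a³) = 4 × 82.55 / (6.022 × 10²³ × 4.287 × 10^-23) = 12.79 g/cm³.

12.8 g/cm³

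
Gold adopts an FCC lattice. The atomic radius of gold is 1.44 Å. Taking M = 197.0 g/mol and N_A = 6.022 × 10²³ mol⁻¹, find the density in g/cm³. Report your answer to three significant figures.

In an FCC lattice, atoms touch along the face diagonal, so √2·a = 4r, giving a = 4.073 Å = 4.073 × 10^-8 cm.
With Z = 4, ρ = Z·M/(N_A·a³) = 4 × 197.0 / (6.022 × 10²³ × 6.757 × 10^-23) = 19.37 g/cm³.

19.4 g/cm³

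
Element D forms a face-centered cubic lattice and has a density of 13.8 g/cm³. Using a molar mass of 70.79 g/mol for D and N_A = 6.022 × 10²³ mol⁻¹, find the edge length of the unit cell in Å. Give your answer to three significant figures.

3.24 Å

With Z = 4 atoms per FCC cell, a³ = Z·M/(N_A·ρ) = 4 × 70.79 / (6.022 × 10²³ × 13.80 g/cm³) = 3.407 × 10^-23 cm³.
a = (3.407 × 10^-23)^(1/3) = 3.242 × 10^-8 cm = 3.24 Å.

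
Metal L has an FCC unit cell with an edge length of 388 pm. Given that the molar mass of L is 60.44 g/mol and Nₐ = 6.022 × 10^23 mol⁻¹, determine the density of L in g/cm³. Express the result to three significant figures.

An FCC unit cell contains Z = 4 atoms.
Cell volume: a³ = (388 pm)³ = (3.880 × 10^-8 cm)³ = 5.841 × 10^-23 cm³.
ρ = Z·M/(N_A·a³) = 4 × 60.44 / (6.022 × 10²³ × 5.841 × 10^-23) = 6.873 g/cm³.

6.87 g/cm³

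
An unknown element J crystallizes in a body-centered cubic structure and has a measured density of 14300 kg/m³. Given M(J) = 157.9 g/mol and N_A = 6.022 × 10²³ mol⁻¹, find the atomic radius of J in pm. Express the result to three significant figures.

144 pm

For a BCC cell (Z = 2), a³ = Z·M/(N_A·ρ) = 2 × 157.9 / (6.022 × 10²³ × 14.30) = 3.667 × 10^-23 cm³, so a = 3.322 × 10^-8 cm = 332.2 pm.
Atoms touch along the body diagonal, so √3·a = 4r, so r = 0.4330 × a = 144 pm.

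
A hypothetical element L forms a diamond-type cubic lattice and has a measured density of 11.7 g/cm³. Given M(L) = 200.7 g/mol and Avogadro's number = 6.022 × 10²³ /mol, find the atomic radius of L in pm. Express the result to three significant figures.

132 pm

For a diamond cubic cell (Z = 8), a³ = Z·M/(N_A·ρ) = 8 × 200.7 / (6.022 × 10²³ × 11.70) = 2.279 × 10^-22 cm³, so a = 6.108 × 10^-8 cm = 610.8 pm.
Nearest neighbors lie along the body diagonal with √3·a = 8r, so r = 0.2165 × a = 132 pm.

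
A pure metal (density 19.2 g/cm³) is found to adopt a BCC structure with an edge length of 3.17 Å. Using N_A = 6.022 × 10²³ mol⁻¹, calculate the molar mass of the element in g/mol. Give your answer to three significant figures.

184 g/mol

A BCC cell has Z = 2 atoms; a = 3.170 × 10^-8 cm.
M = ρ·N_A·a³/Z = 19.2 × 6.022 × 10²³ × 3.186 × 10^-23 / 2 = 184 g/mol.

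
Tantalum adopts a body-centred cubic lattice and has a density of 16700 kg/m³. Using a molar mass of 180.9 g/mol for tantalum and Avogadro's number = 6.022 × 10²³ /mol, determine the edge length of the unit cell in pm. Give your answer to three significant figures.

330 pm

With Z = 2 atoms per BCC cell, a³ = Z·M/(N_A·ρ) = 2 × 180.9 / (6.022 × 10²³ × 16.70 g/cm³) = 3.598 × 10^-23 cm³.
a = (3.598 × 10^-23)^(1/3) = 3.301 × 10^-8 cm = 330 pm.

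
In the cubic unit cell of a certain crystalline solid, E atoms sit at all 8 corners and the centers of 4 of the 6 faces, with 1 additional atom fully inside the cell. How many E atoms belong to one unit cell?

4

Corner atoms are shared by 8 cells (1/8 each), face atoms by 2 (1/2 each), interior atoms are unshared.
Net atoms = 8 × 1/8 + 4 × 1/2 + 1 = 1 + 2 + 1 = 4.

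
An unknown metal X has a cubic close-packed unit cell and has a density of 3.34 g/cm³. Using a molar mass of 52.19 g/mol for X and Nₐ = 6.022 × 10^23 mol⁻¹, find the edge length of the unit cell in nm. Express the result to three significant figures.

0.470 nm

With Z = 4 atoms per FCC cell, a³ = Z·M/(N_A·ρ) = 4 × 52.19 / (6.022 × 10²³ × 3.340 g/cm³) = 1.038 × 10^-22 cm³.
a = (1.038 × 10^-22)^(1/3) = 4.700 × 10^-8 cm = 0.470 nm.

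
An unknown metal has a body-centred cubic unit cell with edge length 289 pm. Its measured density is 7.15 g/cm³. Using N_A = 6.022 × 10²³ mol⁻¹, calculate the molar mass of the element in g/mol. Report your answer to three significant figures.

52.0 g/mol

A BCC cell has Z = 2 atoms; a = 2.890 × 10^-8 cm.
M = ρ·N_A·a³/Z = 7.15 × 6.022 × 10²³ × 2.414 × 10^-23 / 2 = 52.0 g/mol.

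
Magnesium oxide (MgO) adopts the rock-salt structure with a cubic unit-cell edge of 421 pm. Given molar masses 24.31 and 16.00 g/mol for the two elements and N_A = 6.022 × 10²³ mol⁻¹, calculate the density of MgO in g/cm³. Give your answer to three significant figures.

3.59 g/cm³

The rock-salt structure contains Z = 4 formula units per cell; M(MgO) = 24.31 + 16.00 = 40.31 g/mol.
a³ = (4.210 × 10^-8 cm)³ = 7.462 × 10^-23 cm³.
ρ = 4 × 40.31 / (6.022 × 10²³ × 7.462 × 10^-23) = 3.588 g/cm³.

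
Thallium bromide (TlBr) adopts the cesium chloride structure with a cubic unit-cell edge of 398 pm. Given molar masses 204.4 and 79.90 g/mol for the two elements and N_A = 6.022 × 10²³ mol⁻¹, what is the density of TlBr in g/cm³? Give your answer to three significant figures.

7.49 g/cm³

The cesium chloride structure contains Z = 1 formula unit per cell; M(TlBr) = 204.4 + 79.90 = 284.3 g/mol.
a³ = (3.980 × 10^-8 cm)³ = 6.304 × 10^-23 cm³.
ρ = 1 × 284.3 / (6.022 × 10²³ × 6.304 × 10^-23) = 7.488 g/cm³.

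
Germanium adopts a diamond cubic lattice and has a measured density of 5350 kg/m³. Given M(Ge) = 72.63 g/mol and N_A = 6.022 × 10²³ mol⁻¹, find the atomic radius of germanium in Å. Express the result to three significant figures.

For a diamond cubic cell (Z = 8), a³ = Z·M/(N_A·ρ) = 8 × 72.63 / (6.022 × 10²³ × 5.350) = 1.803 × 10^-22 cm³, so a = 5.650 × 10^-8 cm = 5.650 Å.
Nearest neighbors lie along the body diagonal with √3·a = 8r, so r = 0.2165 × a = 1.22 Å.

1.22 Å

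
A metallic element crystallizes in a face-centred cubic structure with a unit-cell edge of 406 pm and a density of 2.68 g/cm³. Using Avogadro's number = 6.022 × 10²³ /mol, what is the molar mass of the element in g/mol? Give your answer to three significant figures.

27.0 g/mol

An FCC cell has Z = 4 atoms; a = 4.060 × 10^-8 cm.
M = ρ·N_A·a³/Z = 2.68 × 6.022 × 10²³ × 6.692 × 10^-23 / 4 = 27.0 g/mol.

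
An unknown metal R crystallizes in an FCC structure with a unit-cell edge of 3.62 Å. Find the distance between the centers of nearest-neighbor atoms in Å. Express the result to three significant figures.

2.56 Å

In an FCC structure, atoms touch along the face diagonal, so √2·a = 4r; the nearest-neighbor distance equals 2r = 0.7071·a.
d = 0.7071 × 3.62 = 2.56 Å.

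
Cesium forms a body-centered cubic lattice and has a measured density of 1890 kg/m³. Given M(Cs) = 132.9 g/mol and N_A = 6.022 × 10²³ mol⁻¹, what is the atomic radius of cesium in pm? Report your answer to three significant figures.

For a BCC cell (Z = 2), a³ = Z·M/(N_A·ρ) = 2 × 132.9 / (6.022 × 10²³ × 1.890) = 2.335 × 10^-22 cm³, so a = 6.158 × 10^-8 cm = 615.8 pm.
Atoms touch along the body diagonal, so √3·a = 4r, so r = 0.4330 × a = 267 pm.

267 pm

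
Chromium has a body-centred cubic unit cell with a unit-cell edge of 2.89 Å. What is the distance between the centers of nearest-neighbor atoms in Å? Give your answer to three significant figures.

2.50 Å

In a BCC structure, atoms touch along the body diagonal, so √3·a = 4r; the nearest-neighbor distance equals 2r = 0.8660·a.
d = 0.8660 × 2.89 = 2.50 Å.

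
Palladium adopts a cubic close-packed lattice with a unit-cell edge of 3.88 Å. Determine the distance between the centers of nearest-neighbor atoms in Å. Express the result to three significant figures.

In an FCC structure, atoms touch along the face diagonal, so √2·a = 4r; the nearest-neighbor distance equals 2r = 0.7071·a.
d = 0.7071 × 3.88 = 2.74 Å.

2.74 Å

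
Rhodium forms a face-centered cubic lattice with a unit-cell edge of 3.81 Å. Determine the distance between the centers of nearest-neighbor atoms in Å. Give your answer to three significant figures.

In an FCC structure, atoms touch along the face diagonal, so √2·a = 4r; the nearest-neighbor distance equals 2r = 0.7071·a.
d = 0.7071 × 3.81 = 2.69 Å.

2.69 Å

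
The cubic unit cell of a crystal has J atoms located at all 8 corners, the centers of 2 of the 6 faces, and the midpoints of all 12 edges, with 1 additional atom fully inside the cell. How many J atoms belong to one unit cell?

Corner atoms are shared by 8 cells (1/8 each), face atoms by 2 (1/2 each), edge atoms by 4 (1/4 each), interior atoms are unshared.
Net atoms = 8 × 1/8 + 2 × 1/2 + 12 × 1/4 + 1 = 1 + 1 + 3 + 1 = 6.

6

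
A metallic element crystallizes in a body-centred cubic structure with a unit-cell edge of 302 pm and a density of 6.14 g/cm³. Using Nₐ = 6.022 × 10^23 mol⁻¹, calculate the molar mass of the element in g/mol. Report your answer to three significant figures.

A BCC cell has Z = 2 atoms; a = 3.020 × 10^-8 cm.
M = ρ·N_A·a³/Z = 6.14 × 6.022 × 10²³ × 2.754 × 10^-23 / 2 = 50.9 g/mol.

50.9 g/mol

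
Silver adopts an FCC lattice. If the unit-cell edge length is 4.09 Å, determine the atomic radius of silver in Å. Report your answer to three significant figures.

In an FCC lattice, atoms touch along the face diagonal, so √2·a = 4r.
r = √2·a/4 = 1.4142 × 4.09 / 4 = 1.45 Å.

1.45 Å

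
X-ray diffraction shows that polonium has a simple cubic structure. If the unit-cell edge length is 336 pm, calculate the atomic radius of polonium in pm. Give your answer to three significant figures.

168 pm

In a simple cubic lattice, atoms touch along the cell edge, so a = 2r.
r = a/2 = 336/2 = 168 pm.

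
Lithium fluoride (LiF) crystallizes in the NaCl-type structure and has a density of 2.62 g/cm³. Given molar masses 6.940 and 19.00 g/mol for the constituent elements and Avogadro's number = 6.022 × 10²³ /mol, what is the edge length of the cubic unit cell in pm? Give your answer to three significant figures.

404 pm

M(LiF) = 25.94 g/mol; Z = 4 formula units per cell.
a³ = Z·M/(N_A·ρ) = 4 × 25.94 / (6.022 × 10²³ × 2.62) = 6.576 × 10^-23 cm³, so a = 4.036 × 10^-8 cm = 404 pm.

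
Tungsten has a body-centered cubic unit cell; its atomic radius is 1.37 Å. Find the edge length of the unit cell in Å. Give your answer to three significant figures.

In a BCC lattice, atoms touch along the body diagonal, so √3·a = 4r.
a = 4r/√3 = 4 × 1.37 / 1.7321 = 3.16 Å.

3.16 Å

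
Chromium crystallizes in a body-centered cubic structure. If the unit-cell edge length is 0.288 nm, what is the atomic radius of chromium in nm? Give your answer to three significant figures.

0.125 nm

In a BCC lattice, atoms touch along the body diagonal, so √3·a = 4r.
r = √3·a/4 = 1.7321 × 0.288 / 4 = 0.125 nm.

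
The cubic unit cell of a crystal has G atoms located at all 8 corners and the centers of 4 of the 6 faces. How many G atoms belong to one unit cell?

3

Corner atoms are shared by 8 cells (1/8 each), face atoms by 2 (1/2 each).
Net atoms = 8 × 1/8 + 4 × 1/2 = 1 + 2 = 3.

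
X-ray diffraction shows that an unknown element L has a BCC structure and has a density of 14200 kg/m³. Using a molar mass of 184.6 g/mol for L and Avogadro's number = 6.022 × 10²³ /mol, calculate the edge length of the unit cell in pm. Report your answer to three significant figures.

351 pm

With Z = 2 atoms per BCC cell, a³ = Z·M/(N_A·ρ) = 2 × 184.6 / (6.022 × 10²³ × 14.20 g/cm³) = 4.318 × 10^-23 cm³.
a = (4.318 × 10^-23)^(1/3) = 3.508 × 10^-8 cm = 351 pm.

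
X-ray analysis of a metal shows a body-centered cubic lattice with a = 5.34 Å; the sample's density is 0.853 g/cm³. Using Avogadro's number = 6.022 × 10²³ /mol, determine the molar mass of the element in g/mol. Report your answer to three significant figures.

A BCC cell has Z = 2 atoms; a = 5.340 × 10^-8 cm.
M = ρ·N_A·a³/Z = 0.853 × 6.022 × 10²³ × 1.523 × 10^-22 / 2 = 39.1 g/mol.

39.1 g/mol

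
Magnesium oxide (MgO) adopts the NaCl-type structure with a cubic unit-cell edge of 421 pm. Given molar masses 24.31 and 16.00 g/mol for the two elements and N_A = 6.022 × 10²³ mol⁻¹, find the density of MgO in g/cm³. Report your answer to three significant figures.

The NaCl-type structure contains Z = 4 formula units per cell; M(MgO) = 24.31 + 16.00 = 40.31 g/mol.
a³ = (4.210 × 10^-8 cm)³ = 7.462 × 10^-23 cm³.
ρ = 4 × 40.31 / (6.022 × 10²³ × 7.462 × 10^-23) = 3.588 g/cm³.

3.59 g/cm³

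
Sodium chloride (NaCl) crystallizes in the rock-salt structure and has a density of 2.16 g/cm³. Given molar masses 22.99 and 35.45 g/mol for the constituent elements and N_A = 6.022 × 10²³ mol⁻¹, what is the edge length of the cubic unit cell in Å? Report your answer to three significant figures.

5.64 Å

M(NaCl) = 58.44 g/mol; Z = 4 formula units per cell.
a³ = Z·M/(N_A·ρ) = 4 × 58.44 / (6.022 × 10²³ × 2.16) = 1.797 × 10^-22 cm³, so a = 5.643 × 10^-8 cm = 5.64 Å.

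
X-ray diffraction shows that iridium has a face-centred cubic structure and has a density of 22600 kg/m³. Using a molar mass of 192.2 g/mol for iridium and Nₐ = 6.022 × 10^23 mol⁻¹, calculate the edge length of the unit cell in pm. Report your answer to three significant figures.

384 pm

With Z = 4 atoms per FCC cell, a³ = Z·M/(N_A·ρ) = 4 × 192.2 / (6.022 × 10²³ × 22.60 g/cm³) = 5.649 × 10^-23 cm³.
a = (5.649 × 10^-23)^(1/3) = 3.837 × 10^-8 cm = 384 pm.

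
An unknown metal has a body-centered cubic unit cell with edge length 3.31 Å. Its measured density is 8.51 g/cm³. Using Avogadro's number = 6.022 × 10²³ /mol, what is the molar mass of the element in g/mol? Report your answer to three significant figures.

A BCC cell has Z = 2 atoms; a = 3.310 × 10^-8 cm.
M = ρ·N_A·a³/Z = 8.51 × 6.022 × 10²³ × 3.626 × 10^-23 / 2 = 92.9 g/mol.

92.9 g/mol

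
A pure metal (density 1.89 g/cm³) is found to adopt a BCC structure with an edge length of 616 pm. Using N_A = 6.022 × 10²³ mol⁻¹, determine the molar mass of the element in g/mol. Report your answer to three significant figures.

A BCC cell has Z = 2 atoms; a = 6.160 × 10^-8 cm.
M = ρ·N_A·a³/Z = 1.89 × 6.022 × 10²³ × 2.337 × 10^-22 / 2 = 133 g/mol.

133 g/mol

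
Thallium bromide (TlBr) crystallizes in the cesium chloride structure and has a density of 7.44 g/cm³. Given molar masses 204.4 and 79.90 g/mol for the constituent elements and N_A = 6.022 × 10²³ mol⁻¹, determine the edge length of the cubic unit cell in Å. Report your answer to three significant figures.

M(TlBr) = 284.3 g/mol; Z = 1 formula unit per cell.
a³ = Z·M/(N_A·ρ) = 1 × 284.3 / (6.022 × 10²³ × 7.44) = 6.345 × 10^-23 cm³, so a = 3.989 × 10^-8 cm = 3.99 Å.

3.99 Å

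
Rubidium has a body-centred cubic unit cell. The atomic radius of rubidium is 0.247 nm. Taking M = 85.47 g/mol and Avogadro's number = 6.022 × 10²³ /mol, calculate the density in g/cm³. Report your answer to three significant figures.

1.53 g/cm³

In a BCC lattice, atoms touch along the body diagonal, so √3·a = 4r, giving a = 0.5704 nm = 5.704 × 10^-8 cm.
With Z = 2, ρ = Z·M/(N_A·a³) = 2 × 85.47 / (6.022 × 10²³ × 1.856 × 10^-22) = 1.529 g/cm³.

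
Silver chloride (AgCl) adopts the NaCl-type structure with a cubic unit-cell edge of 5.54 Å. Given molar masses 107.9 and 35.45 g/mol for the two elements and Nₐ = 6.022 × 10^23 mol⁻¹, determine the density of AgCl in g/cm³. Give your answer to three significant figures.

5.60 g/cm³

The NaCl-type structure contains Z = 4 formula units per cell; M(AgCl) = 107.9 + 35.45 = 143.35 g/mol.
a³ = (5.540 × 10^-8 cm)³ = 1.700 × 10^-22 cm³.
ρ = 4 × 143.35 / (6.022 × 10²³ × 1.700 × 10^-22) = 5.600 g/cm³.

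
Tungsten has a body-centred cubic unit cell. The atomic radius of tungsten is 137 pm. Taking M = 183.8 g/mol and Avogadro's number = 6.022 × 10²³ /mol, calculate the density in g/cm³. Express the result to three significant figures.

In a BCC lattice, atoms touch along the body diagonal, so √3·a = 4r, giving a = 316.4 pm = 3.164 × 10^-8 cm.
With Z = 2, ρ = Z·M/(N_A·a³) = 2 × 183.8 / (6.022 × 10²³ × 3.167 × 10^-23) = 19.27 g/cm³.

19.3 g/cm³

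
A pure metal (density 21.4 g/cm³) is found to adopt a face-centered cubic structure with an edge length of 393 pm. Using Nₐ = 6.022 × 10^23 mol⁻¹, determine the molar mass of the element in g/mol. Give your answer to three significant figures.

An FCC cell has Z = 4 atoms; a = 3.930 × 10^-8 cm.
M = ρ·N_A·a³/Z = 21.4 × 6.022 × 10²³ × 6.070 × 10^-23 / 4 = 196 g/mol.

196 g/mol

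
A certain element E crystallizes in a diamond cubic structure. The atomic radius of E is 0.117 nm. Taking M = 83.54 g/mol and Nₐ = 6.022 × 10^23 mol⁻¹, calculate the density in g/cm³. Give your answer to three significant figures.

7.03 g/cm³

In a diamond cubic lattice, nearest neighbors lie along the body diagonal with √3·a = 8r, giving a = 0.5404 nm = 5.404 × 10^-8 cm.
With Z = 8, ρ = Z·M/(N_A·a³) = 8 × 83.54 / (6.022 × 10²³ × 1.578 × 10^-22) = 7.032 g/cm³.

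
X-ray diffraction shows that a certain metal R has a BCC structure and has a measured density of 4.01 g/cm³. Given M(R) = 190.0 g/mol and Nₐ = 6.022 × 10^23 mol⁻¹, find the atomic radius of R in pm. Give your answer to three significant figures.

For a BCC cell (Z = 2), a³ = Z·M/(N_A·ρ) = 2 × 190.0 / (6.022 × 10²³ × 4.010) = 1.574 × 10^-22 cm³, so a = 5.399 × 10^-8 cm = 539.9 pm.
Atoms touch along the body diagonal, so √3·a = 4r, so r = 0.4330 × a = 234 pm.

234 pm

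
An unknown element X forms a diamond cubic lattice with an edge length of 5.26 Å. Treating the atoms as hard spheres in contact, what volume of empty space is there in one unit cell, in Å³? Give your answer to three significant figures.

96.0 Å³

In a diamond cubic lattice nearest neighbors lie along the body diagonal with √3·a = 8r, so r = 0.2165a = 1.139 Å.
V_cell = a³ = 145.5 Å³; V_atoms = 8 × (4/3)πr³ = 49.49 Å³.
Empty space = 145.5 − 49.49 = 96.0 Å³.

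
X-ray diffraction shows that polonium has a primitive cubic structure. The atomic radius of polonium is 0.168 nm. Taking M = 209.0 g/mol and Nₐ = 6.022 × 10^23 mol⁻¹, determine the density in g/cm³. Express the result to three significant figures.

9.15 g/cm³

In a simple cubic lattice, atoms touch along the cell edge, so a = 2r, giving a = 0.3360 nm = 3.360 × 10^-8 cm.
With Z = 1, ρ = Z·M/(N_A·a³) = 1 × 209.0 / (6.022 × 10²³ × 3.793 × 10^-23) = 9.149 g/cm³.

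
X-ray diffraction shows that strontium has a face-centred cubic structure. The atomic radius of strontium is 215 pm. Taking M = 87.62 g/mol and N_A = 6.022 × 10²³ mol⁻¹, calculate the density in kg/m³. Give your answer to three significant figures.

In an FCC lattice, atoms touch along the face diagonal, so √2·a = 4r, giving a = 608.1 pm = 6.081 × 10^-8 cm.
With Z = 4, ρ = Z·M/(N_A·a³) = 4 × 87.62 / (6.022 × 10²³ × 2.249 × 10^-22) = 2.588 g/cm³ = 2590 kg/m³.

2590 kg/m³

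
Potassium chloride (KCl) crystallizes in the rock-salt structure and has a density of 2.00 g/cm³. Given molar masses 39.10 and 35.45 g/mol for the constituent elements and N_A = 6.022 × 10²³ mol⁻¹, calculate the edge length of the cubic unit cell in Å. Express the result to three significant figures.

6.28 Å

M(KCl) = 74.55 g/mol; Z = 4 formula units per cell.
a³ = Z·M/(N_A·ρ) = 4 × 74.55 / (6.022 × 10²³ × 2.00) = 2.476 × 10^-22 cm³, so a = 6.279 × 10^-8 cm = 6.28 Å.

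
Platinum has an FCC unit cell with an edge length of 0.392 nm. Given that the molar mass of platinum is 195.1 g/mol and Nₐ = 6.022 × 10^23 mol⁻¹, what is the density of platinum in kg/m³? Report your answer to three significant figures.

21500 kg/m³

An FCC unit cell contains Z = 4 atoms.
Cell volume: a³ = (0.392 nm)³ = (3.920 × 10^-8 cm)³ = 6.024 × 10^-23 cm³.
ρ = Z·M/(N_A·a³) = 4 × 195.1 / (6.022 × 10²³ × 6.024 × 10^-23) = 21.51 g/cm³ = 21500 kg/m³.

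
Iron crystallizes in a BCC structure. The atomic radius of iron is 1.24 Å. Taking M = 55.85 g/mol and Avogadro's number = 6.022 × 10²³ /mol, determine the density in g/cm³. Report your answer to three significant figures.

7.90 g/cm³

In a BCC lattice, atoms touch along the body diagonal, so √3·a = 4r, giving a = 2.864 Å = 2.864 × 10^-8 cm.
With Z = 2, ρ = Z·M/(N_A·a³) = 2 × 55.85 / (6.022 × 10²³ × 2.348 × 10^-23) = 7.899 g/cm³.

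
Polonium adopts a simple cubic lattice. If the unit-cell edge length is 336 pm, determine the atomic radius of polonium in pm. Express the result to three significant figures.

168 pm

In a simple cubic lattice, atoms touch along the cell edge, so a = 2r.
r = a/2 = 336/2 = 168 pm.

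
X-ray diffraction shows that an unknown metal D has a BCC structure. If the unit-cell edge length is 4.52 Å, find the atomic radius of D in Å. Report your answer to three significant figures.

In a BCC lattice, atoms touch along the body diagonal, so √3·a = 4r.
r = √3·a/4 = 1.7321 × 4.52 / 4 = 1.96 Å.

1.96 Å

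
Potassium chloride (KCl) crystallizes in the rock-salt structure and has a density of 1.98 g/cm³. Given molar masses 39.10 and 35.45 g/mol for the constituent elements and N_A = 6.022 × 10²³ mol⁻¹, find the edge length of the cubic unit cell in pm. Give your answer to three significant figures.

630 pm

M(KCl) = 74.55 g/mol; Z = 4 formula units per cell.
a³ = Z·M/(N_A·ρ) = 4 × 74.55 / (6.022 × 10²³ × 1.98) = 2.501 × 10^-22 cm³, so a = 6.300 × 10^-8 cm = 630 pm.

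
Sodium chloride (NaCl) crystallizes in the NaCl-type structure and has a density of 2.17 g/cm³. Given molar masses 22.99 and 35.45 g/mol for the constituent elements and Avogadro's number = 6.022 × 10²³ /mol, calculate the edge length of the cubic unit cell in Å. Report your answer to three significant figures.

M(NaCl) = 58.44 g/mol; Z = 4 formula units per cell.
a³ = Z·M/(N_A·ρ) = 4 × 58.44 / (6.022 × 10²³ × 2.17) = 1.789 × 10^-22 cm³, so a = 5.635 × 10^-8 cm = 5.63 Å.

5.63 Å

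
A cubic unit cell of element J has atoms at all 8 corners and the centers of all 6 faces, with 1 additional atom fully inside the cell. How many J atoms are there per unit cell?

Corner atoms are shared by 8 cells (1/8 each), face atoms by 2 (1/2 each), interior atoms are unshared.
Net atoms = 8 × 1/8 + 6 × 1/2 + 1 = 1 + 3 + 1 = 5.

5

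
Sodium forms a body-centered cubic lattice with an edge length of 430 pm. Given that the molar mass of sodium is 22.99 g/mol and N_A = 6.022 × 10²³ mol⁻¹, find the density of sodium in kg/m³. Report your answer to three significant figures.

960 kg/m³

A BCC unit cell contains Z = 2 atoms.
Cell volume: a³ = (430 pm)³ = (4.300 × 10^-8 cm)³ = 7.951 × 10^-23 cm³.
ρ = Z·M/(N_A·a³) = 2 × 22.99 / (6.022 × 10²³ × 7.951 × 10^-23) = 0.9603 g/cm³ = 960 kg/m³.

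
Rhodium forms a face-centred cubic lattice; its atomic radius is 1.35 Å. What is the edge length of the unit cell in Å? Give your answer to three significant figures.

In an FCC lattice, atoms touch along the face diagonal, so √2·a = 4r.
a = 4r/√2 = 4 × 1.35 / 1.4142 = 3.82 Å.

3.82 Å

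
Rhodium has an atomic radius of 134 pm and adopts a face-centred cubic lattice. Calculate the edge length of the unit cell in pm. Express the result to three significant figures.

379 pm

In an FCC lattice, atoms touch along the face diagonal, so √2·a = 4r.
a = 4r/√2 = 4 × 134 / 1.4142 = 379 pm.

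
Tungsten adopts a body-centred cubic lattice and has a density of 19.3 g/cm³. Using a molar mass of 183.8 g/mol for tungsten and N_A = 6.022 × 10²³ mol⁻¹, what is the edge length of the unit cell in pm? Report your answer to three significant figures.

316 pm

With Z = 2 atoms per BCC cell, a³ = Z·M/(N_A·ρ) = 2 × 183.8 / (6.022 × 10²³ × 19.30 g/cm³) = 3.163 × 10^-23 cm³.
a = (3.163 × 10^-23)^(1/3) = 3.162 × 10^-8 cm = 316 pm.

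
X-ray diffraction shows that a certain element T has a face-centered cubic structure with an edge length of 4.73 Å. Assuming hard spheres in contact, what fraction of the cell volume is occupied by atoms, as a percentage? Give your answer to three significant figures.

74.0%

In an FCC lattice atoms touch along the face diagonal, so √2·a = 4r, so r = 0.3536a = 1.672 Å.
Packing fraction = Z·(4/3)πr³ / a³ = 4 × (4/3)π × (1.672)³ / (4.73)³ = 0.7405 = 74.0%.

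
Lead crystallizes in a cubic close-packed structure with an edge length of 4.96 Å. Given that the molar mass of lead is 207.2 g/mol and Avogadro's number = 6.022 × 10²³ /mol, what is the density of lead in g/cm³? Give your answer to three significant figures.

11.3 g/cm³

An FCC unit cell contains Z = 4 atoms.
Cell volume: a³ = (4.96 Å)³ = (4.960 × 10^-8 cm)³ = 1.220 × 10^-22 cm³.
ρ = Z·M/(N_A·a³) = 4 × 207.2 / (6.022 × 10²³ × 1.220 × 10^-22) = 11.28 g/cm³.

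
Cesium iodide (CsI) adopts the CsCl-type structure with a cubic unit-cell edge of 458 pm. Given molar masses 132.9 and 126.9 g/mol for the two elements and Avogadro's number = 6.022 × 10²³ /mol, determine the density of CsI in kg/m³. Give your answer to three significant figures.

The CsCl-type structure contains Z = 1 formula unit per cell; M(CsI) = 132.9 + 126.9 = 259.8 g/mol.
a³ = (4.580 × 10^-8 cm)³ = 9.607 × 10^-23 cm³.
ρ = 1 × 259.8 / (6.022 × 10²³ × 9.607 × 10^-23) = 4.491 g/cm³ = 4490 kg/m³.

4490 kg/m³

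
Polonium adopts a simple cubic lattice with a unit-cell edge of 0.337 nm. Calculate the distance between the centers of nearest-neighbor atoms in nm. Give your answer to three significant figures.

In a simple cubic structure, atoms touch along the cell edge, so a = 2r; the nearest-neighbor distance equals 2r = 1.000·a.
d = 1.000 × 0.337 = 0.337 nm.

0.337 nm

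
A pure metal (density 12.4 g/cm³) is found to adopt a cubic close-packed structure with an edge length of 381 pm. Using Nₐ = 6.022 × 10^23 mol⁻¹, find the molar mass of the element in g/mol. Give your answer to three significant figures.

103 g/mol

An FCC cell has Z = 4 atoms; a = 3.810 × 10^-8 cm.
M = ρ·N_A·a³/Z = 12.4 × 6.022 × 10²³ × 5.531 × 10^-23 / 4 = 103 g/mol.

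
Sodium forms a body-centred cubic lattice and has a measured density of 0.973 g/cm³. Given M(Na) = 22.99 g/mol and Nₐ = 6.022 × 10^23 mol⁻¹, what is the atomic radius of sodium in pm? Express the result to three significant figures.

For a BCC cell (Z = 2), a³ = Z·M/(N_A·ρ) = 2 × 22.99 / (6.022 × 10²³ × 0.9730) = 7.847 × 10^-23 cm³, so a = 4.281 × 10^-8 cm = 428.1 pm.
Atoms touch along the body diagonal, so √3·a = 4r, so r = 0.4330 × a = 185 pm.

185 pm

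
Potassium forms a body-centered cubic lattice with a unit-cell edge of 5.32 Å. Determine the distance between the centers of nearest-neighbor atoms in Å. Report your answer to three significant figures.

In a BCC structure, atoms touch along the body diagonal, so √3·a = 4r; the nearest-neighbor distance equals 2r = 0.8660·a.
d = 0.8660 × 5.32 = 4.61 Å.

4.61 Å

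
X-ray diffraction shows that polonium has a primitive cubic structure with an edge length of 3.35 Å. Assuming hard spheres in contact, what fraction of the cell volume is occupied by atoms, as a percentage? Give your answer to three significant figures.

52.4%

In a simple cubic lattice atoms touch along the cell edge, so a = 2r, so r = 0.5000a = 1.675 Å.
Packing fraction = Z·(4/3)πr³ / a³ = 1 × (4/3)π × (1.675)³ / (3.35)³ = 0.5236 = 52.4%.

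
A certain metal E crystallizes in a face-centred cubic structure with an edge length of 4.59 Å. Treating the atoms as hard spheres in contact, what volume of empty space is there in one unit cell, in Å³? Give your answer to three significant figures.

In an FCC lattice atoms touch along the face diagonal, so √2·a = 4r, so r = 0.3536a = 1.623 Å.
V_cell = a³ = 96.70 Å³; V_atoms = 4 × (4/3)πr³ = 71.61 Å³.
Empty space = 96.70 − 71.61 = 25.1 Å³.

25.1 Å³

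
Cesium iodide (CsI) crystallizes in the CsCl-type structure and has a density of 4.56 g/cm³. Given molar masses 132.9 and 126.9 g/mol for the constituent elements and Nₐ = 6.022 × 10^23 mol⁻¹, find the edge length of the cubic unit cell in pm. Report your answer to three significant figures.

M(CsI) = 259.8 g/mol; Z = 1 formula unit per cell.
a³ = Z·M/(N_A·ρ) = 1 × 259.8 / (6.022 × 10²³ × 4.56) = 9.461 × 10^-23 cm³, so a = 4.557 × 10^-8 cm = 456 pm.

456 pm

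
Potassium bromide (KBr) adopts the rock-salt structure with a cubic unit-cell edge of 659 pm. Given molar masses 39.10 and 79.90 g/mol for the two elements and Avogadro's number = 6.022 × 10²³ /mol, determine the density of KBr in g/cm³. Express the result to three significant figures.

2.76 g/cm³

The rock-salt structure contains Z = 4 formula units per cell; M(KBr) = 39.10 + 79.90 = 119.0 g/mol.
a³ = (6.590 × 10^-8 cm)³ = 2.862 × 10^-22 cm³.
ρ = 4 × 119.0 / (6.022 × 10²³ × 2.862 × 10^-22) = 2.762 g/cm³.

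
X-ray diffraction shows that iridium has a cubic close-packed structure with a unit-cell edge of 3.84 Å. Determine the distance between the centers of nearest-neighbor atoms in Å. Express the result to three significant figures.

2.72 Å

In an FCC structure, atoms touch along the face diagonal, so √2·a = 4r; the nearest-neighbor distance equals 2r = 0.7071·a.
d = 0.7071 × 3.84 = 2.72 Å.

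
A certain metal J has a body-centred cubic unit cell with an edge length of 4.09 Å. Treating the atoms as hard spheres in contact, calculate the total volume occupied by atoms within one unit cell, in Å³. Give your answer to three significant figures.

In a BCC lattice atoms touch along the body diagonal, so √3·a = 4r, so r = 0.4330a = 1.771 Å.
V_atoms = Z × (4/3)πr³ = 2 × (4/3)π × (1.771)³ = 46.5 Å³.

46.5 Å³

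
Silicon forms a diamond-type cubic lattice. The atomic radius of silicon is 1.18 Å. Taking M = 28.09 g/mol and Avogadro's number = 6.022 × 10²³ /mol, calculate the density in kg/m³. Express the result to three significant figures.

In a diamond cubic lattice, nearest neighbors lie along the body diagonal with √3·a = 8r, giving a = 5.450 Å = 5.450 × 10^-8 cm.
With Z = 8, ρ = Z·M/(N_A·a³) = 8 × 28.09 / (6.022 × 10²³ × 1.619 × 10^-22) = 2.305 g/cm³ = 2300 kg/m³.

2300 kg/m³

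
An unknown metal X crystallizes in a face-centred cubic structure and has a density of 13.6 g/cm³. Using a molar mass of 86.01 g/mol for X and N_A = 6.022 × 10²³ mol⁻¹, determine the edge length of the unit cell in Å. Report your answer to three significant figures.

3.48 Å

With Z = 4 atoms per FCC cell, a³ = Z·M/(N_A·ρ) = 4 × 86.01 / (6.022 × 10²³ × 13.60 g/cm³) = 4.201 × 10^-23 cm³.
a = (4.201 × 10^-23)^(1/3) = 3.476 × 10^-8 cm = 3.48 Å.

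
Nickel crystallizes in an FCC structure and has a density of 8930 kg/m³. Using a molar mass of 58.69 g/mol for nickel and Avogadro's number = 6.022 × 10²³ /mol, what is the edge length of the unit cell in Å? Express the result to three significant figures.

With Z = 4 atoms per FCC cell, a³ = Z·M/(N_A·ρ) = 4 × 58.69 / (6.022 × 10²³ × 8.930 g/cm³) = 4.365 × 10^-23 cm³.
a = (4.365 × 10^-23)^(1/3) = 3.521 × 10^-8 cm = 3.52 Å.

3.52 Å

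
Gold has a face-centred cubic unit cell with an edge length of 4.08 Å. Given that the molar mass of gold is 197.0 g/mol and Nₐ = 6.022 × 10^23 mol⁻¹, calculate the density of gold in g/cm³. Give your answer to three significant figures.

An FCC unit cell contains Z = 4 atoms.
Cell volume: a³ = (4.08 Å)³ = (4.080 × 10^-8 cm)³ = 6.792 × 10^-23 cm³.
ρ = Z·M/(N_A·a³) = 4 × 197.0 / (6.022 × 10²³ × 6.792 × 10^-23) = 19.27 g/cm³.

19.3 g/cm³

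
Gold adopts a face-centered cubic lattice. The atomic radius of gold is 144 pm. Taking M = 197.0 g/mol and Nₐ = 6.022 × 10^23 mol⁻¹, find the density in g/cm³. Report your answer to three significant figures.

19.4 g/cm³

In an FCC lattice, atoms touch along the face diagonal, so √2·a = 4r, giving a = 407.3 pm = 4.073 × 10^-8 cm.
With Z = 4, ρ = Z·M/(N_A·a³) = 4 × 197.0 / (6.022 × 10²³ × 6.757 × 10^-23) = 19.37 g/cm³.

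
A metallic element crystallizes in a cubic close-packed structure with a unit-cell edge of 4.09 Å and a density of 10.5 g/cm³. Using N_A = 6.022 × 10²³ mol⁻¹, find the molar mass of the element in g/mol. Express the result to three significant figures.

An FCC cell has Z = 4 atoms; a = 4.090 × 10^-8 cm.
M = ρ·N_A·a³/Z = 10.5 × 6.022 × 10²³ × 6.842 × 10^-23 / 4 = 108 g/mol.

108 g/mol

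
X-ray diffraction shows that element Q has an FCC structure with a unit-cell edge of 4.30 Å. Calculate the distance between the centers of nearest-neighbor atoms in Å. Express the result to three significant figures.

In an FCC structure, atoms touch along the face diagonal, so √2·a = 4r; the nearest-neighbor distance equals 2r = 0.7071·a.
d = 0.7071 × 4.30 = 3.04 Å.

3.04 Å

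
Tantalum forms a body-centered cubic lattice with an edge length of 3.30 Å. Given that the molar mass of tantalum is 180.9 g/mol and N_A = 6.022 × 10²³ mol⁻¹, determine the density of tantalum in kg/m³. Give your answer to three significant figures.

16700 kg/m³

A BCC unit cell contains Z = 2 atoms.
Cell volume: a³ = (3.30 Å)³ = (3.300 × 10^-8 cm)³ = 3.594 × 10^-23 cm³.
ρ = Z·M/(N_A·a³) = 2 × 180.9 / (6.022 × 10²³ × 3.594 × 10^-23) = 16.72 g/cm³ = 16700 kg/m³.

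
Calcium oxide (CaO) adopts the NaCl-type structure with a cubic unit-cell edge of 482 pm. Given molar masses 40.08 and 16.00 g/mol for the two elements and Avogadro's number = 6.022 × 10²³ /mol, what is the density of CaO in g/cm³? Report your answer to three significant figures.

The NaCl-type structure contains Z = 4 formula units per cell; M(CaO) = 40.08 + 16.00 = 56.08 g/mol.
a³ = (4.820 × 10^-8 cm)³ = 1.120 × 10^-22 cm³.
ρ = 4 × 56.08 / (6.022 × 10²³ × 1.120 × 10^-22) = 3.326 g/cm³.

3.33 g/cm³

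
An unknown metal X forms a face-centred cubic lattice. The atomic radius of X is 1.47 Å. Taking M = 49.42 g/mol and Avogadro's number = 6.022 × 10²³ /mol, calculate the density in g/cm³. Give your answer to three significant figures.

In an FCC lattice, atoms touch along the face diagonal, so √2·a = 4r, giving a = 4.158 Å = 4.158 × 10^-8 cm.
With Z = 4, ρ = Z·M/(N_A·a³) = 4 × 49.42 / (6.022 × 10²³ × 7.188 × 10^-23) = 4.567 g/cm³.

4.57 g/cm³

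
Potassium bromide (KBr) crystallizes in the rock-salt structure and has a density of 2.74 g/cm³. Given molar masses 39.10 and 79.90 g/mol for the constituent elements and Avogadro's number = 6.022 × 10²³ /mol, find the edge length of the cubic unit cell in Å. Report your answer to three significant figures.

M(KBr) = 119.0 g/mol; Z = 4 formula units per cell.
a³ = Z·M/(N_A·ρ) = 4 × 119.0 / (6.022 × 10²³ × 2.74) = 2.885 × 10^-22 cm³, so a = 6.608 × 10^-8 cm = 6.61 Å.

6.61 Å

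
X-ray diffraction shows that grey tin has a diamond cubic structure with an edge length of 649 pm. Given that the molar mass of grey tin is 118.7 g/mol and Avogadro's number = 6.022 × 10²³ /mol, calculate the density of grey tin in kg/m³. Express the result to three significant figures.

5770 kg/m³

A diamond cubic unit cell contains Z = 8 atoms.
Cell volume: a³ = (649 pm)³ = (6.490 × 10^-8 cm)³ = 2.734 × 10^-22 cm³.
ρ = Z·M/(N_A·a³) = 8 × 118.7 / (6.022 × 10²³ × 2.734 × 10^-22) = 5.769 g/cm³ = 5770 kg/m³.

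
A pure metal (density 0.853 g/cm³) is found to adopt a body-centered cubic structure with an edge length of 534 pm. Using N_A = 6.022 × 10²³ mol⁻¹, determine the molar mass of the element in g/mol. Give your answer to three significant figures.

39.1 g/mol

A BCC cell has Z = 2 atoms; a = 5.340 × 10^-8 cm.
M = ρ·N_A·a³/Z = 0.853 × 6.022 × 10²³ × 1.523 × 10^-22 / 2 = 39.1 g/mol.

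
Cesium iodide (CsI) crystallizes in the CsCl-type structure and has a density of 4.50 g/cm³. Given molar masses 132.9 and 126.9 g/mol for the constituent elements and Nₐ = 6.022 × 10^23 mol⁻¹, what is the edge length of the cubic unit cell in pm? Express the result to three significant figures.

458 pm

M(CsI) = 259.8 g/mol; Z = 1 formula unit per cell.
a³ = Z·M/(N_A·ρ) = 1 × 259.8 / (6.022 × 10²³ × 4.50) = 9.587 × 10^-23 cm³, so a = 4.577 × 10^-8 cm = 458 pm.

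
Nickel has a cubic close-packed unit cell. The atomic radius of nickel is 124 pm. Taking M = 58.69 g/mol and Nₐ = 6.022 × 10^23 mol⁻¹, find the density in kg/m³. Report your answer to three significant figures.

In an FCC lattice, atoms touch along the face diagonal, so √2·a = 4r, giving a = 350.7 pm = 3.507 × 10^-8 cm.
With Z = 4, ρ = Z·M/(N_A·a³) = 4 × 58.69 / (6.022 × 10²³ × 4.314 × 10^-23) = 9.036 g/cm³ = 9040 kg/m³.

9040 kg/m³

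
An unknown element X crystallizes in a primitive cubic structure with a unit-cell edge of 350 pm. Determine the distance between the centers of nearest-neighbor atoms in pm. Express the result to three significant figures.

In a simple cubic structure, atoms touch along the cell edge, so a = 2r; the nearest-neighbor distance equals 2r = 1.000·a.
d = 1.000 × 350 = 350 pm.

350 pm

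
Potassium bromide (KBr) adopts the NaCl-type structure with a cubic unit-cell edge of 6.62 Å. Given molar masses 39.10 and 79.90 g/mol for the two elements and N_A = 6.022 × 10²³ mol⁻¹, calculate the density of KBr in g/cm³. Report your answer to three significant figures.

2.72 g/cm³

The NaCl-type structure contains Z = 4 formula units per cell; M(KBr) = 39.10 + 79.90 = 119.0 g/mol.
a³ = (6.620 × 10^-8 cm)³ = 2.901 × 10^-22 cm³.
ρ = 4 × 119.0 / (6.022 × 10²³ × 2.901 × 10^-22) = 2.725 g/cm³.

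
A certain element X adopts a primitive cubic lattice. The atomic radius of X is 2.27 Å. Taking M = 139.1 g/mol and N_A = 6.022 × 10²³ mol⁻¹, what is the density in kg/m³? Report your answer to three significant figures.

In a simple cubic lattice, atoms touch along the cell edge, so a = 2r, giving a = 4.540 Å = 4.540 × 10^-8 cm.
With Z = 1, ρ = Z·M/(N_A·a³) = 1 × 139.1 / (6.022 × 10²³ × 9.358 × 10^-23) = 2.468 g/cm³ = 2470 kg/m³.

2470 kg/m³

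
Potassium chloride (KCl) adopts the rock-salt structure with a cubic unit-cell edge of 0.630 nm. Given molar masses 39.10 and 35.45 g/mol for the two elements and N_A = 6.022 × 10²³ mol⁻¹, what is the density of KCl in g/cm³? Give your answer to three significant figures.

1.98 g/cm³

The rock-salt structure contains Z = 4 formula units per cell; M(KCl) = 39.10 + 35.45 = 74.55 g/mol.
a³ = (6.300 × 10^-8 cm)³ = 2.500 × 10^-22 cm³.
ρ = 4 × 74.55 / (6.022 × 10²³ × 2.500 × 10^-22) = 1.980 g/cm³.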